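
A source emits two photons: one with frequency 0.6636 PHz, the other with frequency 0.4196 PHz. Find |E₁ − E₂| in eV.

Using E = hf: E₁ = 4.3971 × 10^-19 J, E₂ = 2.7803 × 10^-19 J.
|ΔE| = |4.3971 × 10^-19 − 2.7803 × 10^-19| = 1.62 × 10^-19 J = 1.01 eV.

1.01 eV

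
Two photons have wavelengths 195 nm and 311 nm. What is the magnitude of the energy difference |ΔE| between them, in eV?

Using E = hc/λ: E₁ = 1.019·10^-18 J, E₂ = 6.387·10^-19 J.
|ΔE| = |1.019·10^-18 − 6.387·10^-19| = 3.80·10^-19 J = 2.37 eV.

2.37 eV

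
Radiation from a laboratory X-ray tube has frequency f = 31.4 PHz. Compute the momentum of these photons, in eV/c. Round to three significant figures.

130 eV/c

(h = 6.62607015 × 10^-34 J·s, c = 2.99792458 × 10^8 m/s, 1 eV = 1.602176634 × 10^-19 J.)
First convert: f = 31.4 PHz = 3.14 × 10^16 Hz.
Apply p = hf/c: p = 6.940 × 10^-26 kg·m/s.
Converting to eV/c: p = 129.9 eV/c ≈ 130 eV/c.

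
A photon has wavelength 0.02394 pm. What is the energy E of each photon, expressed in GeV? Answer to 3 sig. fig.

0.0518 GeV

(h = 6.62607015e-34 J·s, c = 2.99792458e8 m/s, 1 eV = 1.602176634e-19 J.)
In SI units: λ = 0.02394 pm = 2.394e-14 m.
Apply E = hc/λ: E = 8.298e-12 J.
Converting to GeV: E = 0.05179 GeV ≈ 0.0518 GeV.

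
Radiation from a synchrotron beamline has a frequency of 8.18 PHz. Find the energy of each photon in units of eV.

33.8 eV

Use h = 6.62607015·10^-34 J·s, 1 eV = 1.602176634·10^-19 J.
In SI units: f = 8.18 PHz = 8.18·10^15 Hz.
The photon relation is E = hf, giving E = 5.420·10^-18 J.
Converting to eV: E = 33.83 eV ≈ 33.8 eV.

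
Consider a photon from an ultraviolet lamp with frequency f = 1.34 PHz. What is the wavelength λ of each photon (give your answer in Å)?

Take c = 2.99792458 × 10^8 m/s.
In SI units: f = 1.34 PHz = 1.34 × 10^15 Hz.
Since λ = c/f for a photon, λ = 2.237 × 10^-7 m.
Converting to Å: λ = 2237 Å ≈ 2240 Å.

2240 Å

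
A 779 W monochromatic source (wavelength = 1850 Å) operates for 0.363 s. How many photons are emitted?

Total energy: E_total = P·t = 779 × 0.363 = 282.8 J.
Per-photon energy: E = 1.074 × 10^-18 J.
N = E_total / E_photon = 2.63 × 10^20.

2.63 × 10^20 photons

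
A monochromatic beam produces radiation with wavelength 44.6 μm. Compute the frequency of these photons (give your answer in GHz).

First convert: λ = 44.6 μm = 4.46e-5 m.
For a photon f = c/λ, so f = 6.722e12 Hz.
Converting to GHz: f = 6722 GHz ≈ 6720 GHz.

6720 GHz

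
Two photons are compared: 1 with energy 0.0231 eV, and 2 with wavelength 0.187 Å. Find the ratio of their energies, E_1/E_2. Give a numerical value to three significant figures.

E_1 = 3.701e-21 J (from energy = 0.0231 eV, via E given directly).
E_2 = 1.062e-14 J (from wavelength = 0.187 Å, via E = hc/λ).
Ratio = 3.701e-21 / 1.062e-14 = 3.48e-7.

3.48e-7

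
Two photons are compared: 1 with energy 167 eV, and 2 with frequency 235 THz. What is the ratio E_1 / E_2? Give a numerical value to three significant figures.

172

E_1 = 2.676 × 10^-17 J (from energy = 167 eV, via E given directly).
E_2 = 1.557 × 10^-19 J (from frequency = 235 THz, via E = hf).
Ratio = 2.676 × 10^-17 / 1.557 × 10^-19 = 172.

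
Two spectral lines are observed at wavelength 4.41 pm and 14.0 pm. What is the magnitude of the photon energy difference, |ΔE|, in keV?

Using E = hc/λ: E₁ = 4.504·10^-14 J, E₂ = 1.419·10^-14 J.
|ΔE| = |4.504·10^-14 − 1.419·10^-14| = 3.09·10^-14 J = 193 keV.

193 keV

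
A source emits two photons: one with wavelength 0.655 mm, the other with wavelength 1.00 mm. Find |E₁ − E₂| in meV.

0.653 meV

Using E = hc/λ: E₁ = 3.033·10^-22 J, E₂ = 1.986·10^-22 J.
|ΔE| = |3.033·10^-22 − 1.986·10^-22| = 1.05·10^-22 J = 0.653 meV.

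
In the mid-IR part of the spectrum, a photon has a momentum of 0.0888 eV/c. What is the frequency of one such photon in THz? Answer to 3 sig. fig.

21.5 THz

Take h = 6.62607015e-34 J·s, c = 2.99792458e8 m/s, 1 eV = 1.602176634e-19 J.
In SI units: p = 0.0888 eV/c = 4.7457e-29 kg·m/s.
Apply f = pc/h: f = 2.147e13 Hz.
Converting to THz: f = 21.47 THz ≈ 21.5 THz.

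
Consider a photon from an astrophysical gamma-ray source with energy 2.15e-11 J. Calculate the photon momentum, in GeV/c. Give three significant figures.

0.134 GeV/c

Take c = 2.99792458e8 m/s, 1 eV = 1.602176634e-19 J.
The photon relation is p = E/c, giving p = 7.172e-20 kg·m/s.
Converting to GeV/c: p = 0.1342 GeV/c ≈ 0.134 GeV/c.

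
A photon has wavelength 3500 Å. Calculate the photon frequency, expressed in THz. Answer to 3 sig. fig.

857 THz

Take c = 2.99792458 × 10^8 m/s.
First convert: λ = 3500 Å = 3.5 × 10^-7 m.
For a photon f = c/λ, so f = 8.565 × 10^14 Hz.
Converting to THz: f = 856.5 THz ≈ 857 THz.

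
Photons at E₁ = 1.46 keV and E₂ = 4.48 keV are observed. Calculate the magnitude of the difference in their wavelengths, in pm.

Using λ = hc/E: λ₁ = 8.492 × 10^-10 m, λ₂ = 2.768 × 10^-10 m.
|Δλ| = |8.492 × 10^-10 − 2.768 × 10^-10| = 5.72 × 10^-10 m = 572 pm.

572 pm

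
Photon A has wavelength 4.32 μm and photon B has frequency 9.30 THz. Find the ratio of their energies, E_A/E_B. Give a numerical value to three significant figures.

E_A = 4.598·10^-20 J (from wavelength = 4.32 μm, via E = hc/λ).
E_B = 6.162·10^-21 J (from frequency = 9.30 THz, via E = hf).
Ratio = 4.598·10^-20 / 6.162·10^-21 = 7.46.

7.46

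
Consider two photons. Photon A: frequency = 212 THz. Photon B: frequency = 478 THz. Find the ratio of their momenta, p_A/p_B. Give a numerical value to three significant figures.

0.444

p_A = 4.686 × 10^-28 kg·m/s (from frequency = 212 THz, via p = hf/c).
p_B = 1.056 × 10^-27 kg·m/s (from frequency = 478 THz, via p = hf/c).
Ratio = 4.686 × 10^-28 / 1.056 × 10^-27 = 0.444.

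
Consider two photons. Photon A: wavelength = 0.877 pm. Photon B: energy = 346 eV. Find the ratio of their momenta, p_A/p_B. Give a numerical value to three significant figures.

p_A = 7.555 × 10^-22 kg·m/s (from wavelength = 0.877 pm, via p = h/λ).
p_B = 1.849 × 10^-25 kg·m/s (from energy = 346 eV, via p = E/c).
Ratio = 7.555 × 10^-22 / 1.849 × 10^-25 = 4090.

4090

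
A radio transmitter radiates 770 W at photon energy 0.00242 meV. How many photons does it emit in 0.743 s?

Total energy: E_total = P·t = 770 × 0.743 = 572.1 J.
Per-photon energy: E = 3.877 × 10^-25 J.
N = E_total / E_photon = 1.48 × 10^27.

1.48 × 10^27 photons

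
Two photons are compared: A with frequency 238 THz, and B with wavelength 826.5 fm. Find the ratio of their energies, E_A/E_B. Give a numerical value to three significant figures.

E_A = 1.577 × 10^-19 J (from frequency = 238 THz, via E = hf).
E_B = 2.403 × 10^-13 J (from wavelength = 826.5 fm, via E = hc/λ).
Ratio = 1.577 × 10^-19 / 2.403 × 10^-13 = 6.56 × 10^-7.

6.56 × 10^-7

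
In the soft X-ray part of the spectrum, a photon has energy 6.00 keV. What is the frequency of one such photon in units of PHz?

1450 PHz

Convert to SI: E = 6.00 keV = 9.6131·10^-16 J.
The photon relation is f = E/h, giving f = 1.451·10^18 Hz.
Converting to PHz: f = 1451 PHz ≈ 1450 PHz.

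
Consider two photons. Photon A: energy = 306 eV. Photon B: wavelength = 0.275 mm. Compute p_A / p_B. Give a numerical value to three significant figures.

p_A = 1.635·10^-25 kg·m/s (from energy = 306 eV, via p = E/c).
p_B = 2.409·10^-30 kg·m/s (from wavelength = 0.275 mm, via p = h/λ).
Ratio = 1.635·10^-25 / 2.409·10^-30 = 6.79·10^4.

6.79·10^4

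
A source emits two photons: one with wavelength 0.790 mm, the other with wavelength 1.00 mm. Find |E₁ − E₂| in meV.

Using E = hc/λ: E₁ = 2.514·10^-22 J, E₂ = 1.986·10^-22 J.
|ΔE| = |2.514·10^-22 − 1.986·10^-22| = 5.28·10^-23 J = 0.330 meV.

0.330 meV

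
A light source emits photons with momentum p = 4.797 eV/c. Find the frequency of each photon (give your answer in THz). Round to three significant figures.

Convert to SI: p = 4.797 eV/c = 2.5637 × 10^-27 kg·m/s.
For a photon f = pc/h, so f = 1.160 × 10^15 Hz.
Converting to THz: f = 1160 THz ≈ 1160 THz.

1160 THz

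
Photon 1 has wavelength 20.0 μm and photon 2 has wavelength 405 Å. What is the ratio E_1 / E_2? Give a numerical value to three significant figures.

2.03e-3

E_1 = 9.932e-21 J (from wavelength = 20.0 μm, via E = hc/λ).
E_2 = 4.905e-18 J (from wavelength = 405 Å, via E = hc/λ).
Ratio = 9.932e-21 / 4.905e-18 = 2.03e-3.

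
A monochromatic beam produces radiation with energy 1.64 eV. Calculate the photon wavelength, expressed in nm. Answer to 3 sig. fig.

756 nm

Take h = 6.62607015·10^-34 J·s, c = 2.99792458·10^8 m/s, 1 eV = 1.602176634·10^-19 J.
Convert to SI: E = 1.64 eV = 2.6276·10^-19 J.
The photon relation is λ = hc/E, giving λ = 7.560·10^-7 m.
Converting to nm: λ = 756.0 nm ≈ 756 nm.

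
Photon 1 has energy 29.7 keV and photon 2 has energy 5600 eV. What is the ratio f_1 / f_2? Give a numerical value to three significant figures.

f_1 = 7.181 × 10^18 Hz (from energy = 29.7 keV, via f = E/h).
f_2 = 1.354 × 10^18 Hz (from energy = 5600 eV, via f = E/h).
Ratio = 7.181 × 10^18 / 1.354 × 10^18 = 5.30.

5.30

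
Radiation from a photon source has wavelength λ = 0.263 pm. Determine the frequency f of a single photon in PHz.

1.14 × 10^6 PHz

In SI units: λ = 0.263 pm = 2.63 × 10^-13 m.
The photon relation is f = c/λ, giving f = 1.140 × 10^21 Hz.
Converting to PHz: f = 1.140 × 10^6 PHz ≈ 1.14 × 10^6 PHz.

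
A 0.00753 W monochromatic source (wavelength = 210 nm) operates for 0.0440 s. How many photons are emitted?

3.50 × 10^14 photons

Total energy: E_total = P·t = 0.00753 × 0.0440 = 3.313 × 10^-4 J.
Per-photon energy: E = 9.459 × 10^-19 J.
N = E_total / E_photon = 3.50 × 10^14.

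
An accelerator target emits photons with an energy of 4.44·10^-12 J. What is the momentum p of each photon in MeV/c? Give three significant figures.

The photon relation is p = E/c, giving p = 1.481·10^-20 kg·m/s.
Converting to MeV/c: p = 27.71 MeV/c ≈ 27.7 MeV/c.

27.7 MeV/c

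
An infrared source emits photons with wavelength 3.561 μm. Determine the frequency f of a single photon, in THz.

Take c = 2.99792458·10^8 m/s.
First convert: λ = 3.561 μm = 3.561·10^-6 m.
The photon relation is f = c/λ, giving f = 8.419·10^13 Hz.
Converting to THz: f = 84.19 THz ≈ 84.2 THz.

84.2 THz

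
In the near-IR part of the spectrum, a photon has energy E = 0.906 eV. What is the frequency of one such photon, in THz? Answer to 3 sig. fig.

219 THz

Use h = 6.62607015 × 10^-34 J·s, 1 eV = 1.602176634 × 10^-19 J.
Convert to SI: E = 0.906 eV = 1.4516 × 10^-19 J.
The photon relation is f = E/h, giving f = 2.191 × 10^14 Hz.
Converting to THz: f = 219.1 THz ≈ 219 THz.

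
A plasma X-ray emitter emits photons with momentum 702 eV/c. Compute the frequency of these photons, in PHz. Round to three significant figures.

(h = 6.62607015e-34 J·s, c = 2.99792458e8 m/s, 1 eV = 1.602176634e-19 J.)
Convert to SI: p = 702 eV/c = 3.7517e-25 kg·m/s.
For a photon f = pc/h, so f = 1.697e17 Hz.
Converting to PHz: f = 169.7 PHz ≈ 170 PHz.

170 PHz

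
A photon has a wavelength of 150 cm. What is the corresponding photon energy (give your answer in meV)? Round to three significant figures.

Convert to SI: λ = 150 cm = 1.50 m.
Since E = hc/λ for a photon, E = 1.324 × 10^-25 J.
Converting to meV: E = 8.266 × 10^-4 meV ≈ 8.27 × 10^-4 meV.

8.27 × 10^-4 meV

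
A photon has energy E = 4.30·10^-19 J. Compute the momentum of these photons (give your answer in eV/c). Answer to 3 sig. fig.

2.68 eV/c

Use c = 2.99792458·10^8 m/s, 1 eV = 1.602176634·10^-19 J.
Apply p = E/c: p = 1.434·10^-27 kg·m/s.
Converting to eV/c: p = 2.684 eV/c ≈ 2.68 eV/c.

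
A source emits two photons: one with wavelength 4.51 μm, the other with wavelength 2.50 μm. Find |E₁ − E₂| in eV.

0.221 eV

Using E = hc/λ: E₁ = 4.405·10^-20 J, E₂ = 7.946·10^-20 J.
|ΔE| = |4.405·10^-20 − 7.946·10^-20| = 3.54·10^-20 J = 0.221 eV.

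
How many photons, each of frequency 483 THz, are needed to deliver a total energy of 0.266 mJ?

Per-photon energy: E = 3.200e-19 J (from frequency = 483 THz).
N = E_total / E_photon = 2.66e-4 J / 3.200e-19 J = 8.31e14.

8.31e14 photons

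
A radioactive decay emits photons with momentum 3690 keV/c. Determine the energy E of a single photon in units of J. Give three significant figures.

Convert to SI: p = 3690 keV/c = 1.9720e-21 kg·m/s.
The photon relation is E = pc, giving E = 5.912e-13 J.
So E ≈ 5.91e-13 J.

5.91e-13 J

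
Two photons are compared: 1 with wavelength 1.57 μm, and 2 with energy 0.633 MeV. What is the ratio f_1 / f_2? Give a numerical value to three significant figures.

1.25 × 10^-6

f_1 = 1.910 × 10^14 Hz (from wavelength = 1.57 μm, via f = c/λ).
f_2 = 1.531 × 10^20 Hz (from energy = 0.633 MeV, via f = E/h).
Ratio = 1.910 × 10^14 / 1.531 × 10^20 = 1.25 × 10^-6.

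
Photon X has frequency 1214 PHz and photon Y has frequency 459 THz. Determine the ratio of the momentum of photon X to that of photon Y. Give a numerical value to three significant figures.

p_X = 2.683 × 10^-24 kg·m/s (from frequency = 1214 PHz, via p = hf/c).
p_Y = 1.014 × 10^-27 kg·m/s (from frequency = 459 THz, via p = hf/c).
Ratio = 2.683 × 10^-24 / 1.014 × 10^-27 = 2640.

2640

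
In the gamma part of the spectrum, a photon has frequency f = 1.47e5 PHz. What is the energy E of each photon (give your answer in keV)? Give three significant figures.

In SI units: f = 1.47e5 PHz = 1.47e20 Hz.
The photon relation is E = hf, giving E = 9.740e-14 J.
Converting to keV: E = 607.9 keV ≈ 608 keV.

608 keV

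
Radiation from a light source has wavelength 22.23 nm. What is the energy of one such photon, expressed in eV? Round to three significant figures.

First convert: λ = 22.23 nm = 2.223e-8 m.
The photon relation is E = hc/λ, giving E = 8.936e-18 J.
Converting to eV: E = 55.77 eV ≈ 55.8 eV.

55.8 eV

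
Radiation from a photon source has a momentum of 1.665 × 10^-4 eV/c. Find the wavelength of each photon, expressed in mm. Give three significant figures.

7.45 mm

(h = 6.62607015 × 10^-34 J·s, c = 2.99792458 × 10^8 m/s, 1 eV = 1.602176634 × 10^-19 J.)
In SI units: p = 1.665 × 10^-4 eV/c = 8.8982 × 10^-32 kg·m/s.
For a photon λ = h/p, so λ = 0.007446 m.
Converting to mm: λ = 7.446 mm ≈ 7.45 mm.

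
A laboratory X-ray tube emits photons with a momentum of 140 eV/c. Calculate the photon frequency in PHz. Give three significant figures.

(h = 6.62607015·10^-34 J·s, c = 2.99792458·10^8 m/s, 1 eV = 1.602176634·10^-19 J.)
Convert to SI: p = 140 eV/c = 7.4820·10^-26 kg·m/s.
For a photon f = pc/h, so f = 3.385·10^16 Hz.
Converting to PHz: f = 33.85 PHz ≈ 33.9 PHz.

33.9 PHz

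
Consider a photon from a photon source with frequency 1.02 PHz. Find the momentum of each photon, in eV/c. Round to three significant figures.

4.22 eV/c

Take h = 6.62607015·10^-34 J·s, c = 2.99792458·10^8 m/s, 1 eV = 1.602176634·10^-19 J.
Convert to SI: f = 1.02 PHz = 1.02·10^15 Hz.
Apply p = hf/c: p = 2.254·10^-27 kg·m/s.
Converting to eV/c: p = 4.218 eV/c ≈ 4.22 eV/c.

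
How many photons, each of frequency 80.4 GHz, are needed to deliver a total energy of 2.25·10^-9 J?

Per-photon energy: E = 5.327·10^-23 J (from frequency = 80.4 GHz).
N = E_total / E_photon = 2.25·10^-9 J / 5.327·10^-23 J = 4.22·10^13.

4.22·10^13 photons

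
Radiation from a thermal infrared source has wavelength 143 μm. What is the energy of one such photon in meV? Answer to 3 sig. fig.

8.67 meV

Convert to SI: λ = 143 μm = 1.43e-4 m.
Since E = hc/λ for a photon, E = 1.389e-21 J.
Converting to meV: E = 8.670 meV ≈ 8.67 meV.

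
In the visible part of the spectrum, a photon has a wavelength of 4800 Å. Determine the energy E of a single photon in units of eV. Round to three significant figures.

2.58 eV

Take h = 6.62607015e-34 J·s, c = 2.99792458e8 m/s, 1 eV = 1.602176634e-19 J.
Convert to SI: λ = 4800 Å = 4.8e-7 m.
Since E = hc/λ for a photon, E = 4.138e-19 J.
Converting to eV: E = 2.583 eV ≈ 2.58 eV.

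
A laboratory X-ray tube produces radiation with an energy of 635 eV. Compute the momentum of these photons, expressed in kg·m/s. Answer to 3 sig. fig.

3.39e-25 kg·m/s

Take c = 2.99792458e8 m/s, 1 eV = 1.602176634e-19 J.
First convert: E = 635 eV = 1.0174e-16 J.
Since p = E/c for a photon, p = 3.394e-25 kg·m/s.
So p ≈ 3.39e-25 kg·m/s.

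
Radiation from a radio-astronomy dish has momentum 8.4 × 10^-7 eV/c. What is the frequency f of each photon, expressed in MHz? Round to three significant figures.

Use h = 6.62607015 × 10^-34 J·s, c = 2.99792458 × 10^8 m/s, 1 eV = 1.602176634 × 10^-19 J.
In SI units: p = 8.4 × 10^-7 eV/c = 4.4892 × 10^-34 kg·m/s.
Apply f = pc/h: f = 2.031 × 10^8 Hz.
Converting to MHz: f = 203.1 MHz ≈ 203 MHz.

203 MHz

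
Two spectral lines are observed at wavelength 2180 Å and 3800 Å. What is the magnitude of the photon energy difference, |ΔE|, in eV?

Using E = hc/λ: E₁ = 9.112 × 10^-19 J, E₂ = 5.227 × 10^-19 J.
|ΔE| = |9.112 × 10^-19 − 5.227 × 10^-19| = 3.88 × 10^-19 J = 2.42 eV.

2.42 eV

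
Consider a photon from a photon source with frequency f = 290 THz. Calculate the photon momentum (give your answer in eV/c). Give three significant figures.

1.20 eV/c

In SI units: f = 290 THz = 2.90 × 10^14 Hz.
The photon relation is p = hf/c, giving p = 6.410 × 10^-28 kg·m/s.
Converting to eV/c: p = 1.199 eV/c ≈ 1.20 eV/c.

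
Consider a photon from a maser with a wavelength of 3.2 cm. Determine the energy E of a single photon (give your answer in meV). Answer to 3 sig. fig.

(h = 6.62607015e-34 J·s, c = 2.99792458e8 m/s, 1 eV = 1.602176634e-19 J.)
First convert: λ = 3.2 cm = 0.032 m.
Since E = hc/λ for a photon, E = 6.208e-24 J.
Converting to meV: E = 0.03875 meV ≈ 0.0387 meV.

0.0387 meV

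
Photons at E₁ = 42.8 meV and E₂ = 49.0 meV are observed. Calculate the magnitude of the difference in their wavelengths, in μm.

3.67 μm

Using λ = hc/E: λ₁ = 2.897·10^-5 m, λ₂ = 2.530·10^-5 m.
|Δλ| = |2.897·10^-5 − 2.530·10^-5| = 3.67·10^-6 m = 3.67 μm.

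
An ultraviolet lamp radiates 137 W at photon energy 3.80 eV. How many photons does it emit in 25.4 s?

Total energy: E_total = P·t = 137 × 25.4 = 3480 J.
Per-photon energy: E = 6.088 × 10^-19 J.
N = E_total / E_photon = 5.72 × 10^21.

5.72 × 10^21 photons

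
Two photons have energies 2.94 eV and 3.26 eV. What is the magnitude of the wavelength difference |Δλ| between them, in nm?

Using λ = hc/E: λ₁ = 4.217 × 10^-7 m, λ₂ = 3.803 × 10^-7 m.
|Δλ| = |4.217 × 10^-7 − 3.803 × 10^-7| = 4.14 × 10^-8 m = 41.4 nm.

41.4 nm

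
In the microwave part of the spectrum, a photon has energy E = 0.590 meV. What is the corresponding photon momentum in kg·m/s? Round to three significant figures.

3.15e-31 kg·m/s

(c = 2.99792458e8 m/s, 1 eV = 1.602176634e-19 J.)
Convert to SI: E = 0.590 meV = 9.4528e-23 J.
The photon relation is p = E/c, giving p = 3.153e-31 kg·m/s.
So p ≈ 3.15e-31 kg·m/s.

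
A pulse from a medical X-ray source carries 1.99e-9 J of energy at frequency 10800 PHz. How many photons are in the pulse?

2.78e5 photons

Per-photon energy: E = 7.156e-15 J (from frequency = 10800 PHz).
N = E_total / E_photon = 1.99e-9 J / 7.156e-15 J = 2.78e5.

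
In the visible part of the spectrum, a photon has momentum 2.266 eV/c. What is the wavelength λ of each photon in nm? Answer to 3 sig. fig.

547 nm

Take h = 6.62607015 × 10^-34 J·s, c = 2.99792458 × 10^8 m/s, 1 eV = 1.602176634 × 10^-19 J.
In SI units: p = 2.266 eV/c = 1.2110 × 10^-27 kg·m/s.
For a photon λ = h/p, so λ = 5.472 × 10^-7 m.
Converting to nm: λ = 547.2 nm ≈ 547 nm.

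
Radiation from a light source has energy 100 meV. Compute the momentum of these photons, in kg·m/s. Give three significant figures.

Convert to SI: E = 100 meV = 1.6022·10^-20 J.
For a photon p = E/c, so p = 5.344·10^-29 kg·m/s.
So p ≈ 5.34·10^-29 kg·m/s.

5.34·10^-29 kg·m/s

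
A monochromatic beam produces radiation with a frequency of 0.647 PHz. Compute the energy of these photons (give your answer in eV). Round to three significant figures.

Convert to SI: f = 0.647 PHz = 6.47e14 Hz.
The photon relation is E = hf, giving E = 4.287e-19 J.
Converting to eV: E = 2.676 eV ≈ 2.68 eV.

2.68 eV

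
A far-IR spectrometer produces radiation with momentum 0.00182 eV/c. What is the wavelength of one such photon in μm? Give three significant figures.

(h = 6.62607015·10^-34 J·s, c = 2.99792458·10^8 m/s, 1 eV = 1.602176634·10^-19 J.)
Convert to SI: p = 0.00182 eV/c = 9.7266·10^-31 kg·m/s.
Apply λ = h/p: λ = 6.812·10^-4 m.
Converting to μm: λ = 681.2 μm ≈ 681 μm.

681 μm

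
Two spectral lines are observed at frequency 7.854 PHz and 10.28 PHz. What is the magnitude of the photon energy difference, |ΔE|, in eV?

10.0 eV

Using E = hf: E₁ = 5.2041e-18 J, E₂ = 6.8116e-18 J.
|ΔE| = |5.2041e-18 − 6.8116e-18| = 1.61e-18 J = 10.0 eV.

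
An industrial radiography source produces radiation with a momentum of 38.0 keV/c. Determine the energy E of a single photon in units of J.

6.09e-15 J

(c = 2.99792458e8 m/s, 1 eV = 1.602176634e-19 J.)
First convert: p = 38.0 keV/c = 2.0308e-23 kg·m/s.
Since E = pc for a photon, E = 6.088e-15 J.
So E ≈ 6.09e-15 J.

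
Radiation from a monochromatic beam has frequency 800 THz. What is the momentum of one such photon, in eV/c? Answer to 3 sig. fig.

3.31 eV/c

Convert to SI: f = 800 THz = 8.0e14 Hz.
Apply p = hf/c: p = 1.768e-27 kg·m/s.
Converting to eV/c: p = 3.309 eV/c ≈ 3.31 eV/c.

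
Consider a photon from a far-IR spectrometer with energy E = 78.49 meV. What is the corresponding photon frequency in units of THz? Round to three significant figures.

Use h = 6.62607015 × 10^-34 J·s, 1 eV = 1.602176634 × 10^-19 J.
Convert to SI: E = 78.49 meV = 1.2575 × 10^-20 J.
Since f = E/h for a photon, f = 1.898 × 10^13 Hz.
Converting to THz: f = 18.98 THz ≈ 19.0 THz.

19.0 THz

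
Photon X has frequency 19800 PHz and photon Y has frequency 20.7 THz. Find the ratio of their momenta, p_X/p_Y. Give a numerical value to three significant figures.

9.57 × 10^5

p_X = 4.376 × 10^-23 kg·m/s (from frequency = 19800 PHz, via p = hf/c).
p_Y = 4.575 × 10^-29 kg·m/s (from frequency = 20.7 THz, via p = hf/c).
Ratio = 4.376 × 10^-23 / 4.575 × 10^-29 = 9.57 × 10^5.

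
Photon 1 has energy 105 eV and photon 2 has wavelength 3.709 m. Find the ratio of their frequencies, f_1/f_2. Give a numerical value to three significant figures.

3.14·10^8

f_1 = 2.539·10^16 Hz (from energy = 105 eV, via f = E/h).
f_2 = 8.083·10^7 Hz (from wavelength = 3.709 m, via f = c/λ).
Ratio = 2.539·10^16 / 8.083·10^7 = 3.14·10^8.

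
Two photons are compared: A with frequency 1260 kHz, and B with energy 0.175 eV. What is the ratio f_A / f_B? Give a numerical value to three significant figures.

f_A = 1.260 × 10^6 Hz (from frequency = 1260 kHz, via f given directly).
f_B = 4.231 × 10^13 Hz (from energy = 0.175 eV, via f = E/h).
Ratio = 1.260 × 10^6 / 4.231 × 10^13 = 2.98 × 10^-8.

2.98 × 10^-8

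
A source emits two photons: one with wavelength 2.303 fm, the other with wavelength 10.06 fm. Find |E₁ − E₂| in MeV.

Using E = hc/λ: E₁ = 8.6255e-11 J, E₂ = 1.9746e-11 J.
|ΔE| = |8.6255e-11 − 1.9746e-11| = 6.65e-11 J = 415 MeV.

415 MeV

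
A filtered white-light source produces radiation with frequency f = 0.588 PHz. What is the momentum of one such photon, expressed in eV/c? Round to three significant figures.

2.43 eV/c

Use h = 6.62607015 × 10^-34 J·s, c = 2.99792458 × 10^8 m/s, 1 eV = 1.602176634 × 10^-19 J.
In SI units: f = 0.588 PHz = 5.88 × 10^14 Hz.
Apply p = hf/c: p = 1.300 × 10^-27 kg·m/s.
Converting to eV/c: p = 2.432 eV/c ≈ 2.43 eV/c.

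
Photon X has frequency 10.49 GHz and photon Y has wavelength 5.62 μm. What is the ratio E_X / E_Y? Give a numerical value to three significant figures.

1.97e-4

E_X = 6.951e-24 J (from frequency = 10.49 GHz, via E = hf).
E_Y = 3.535e-20 J (from wavelength = 5.62 μm, via E = hc/λ).
Ratio = 6.951e-24 / 3.535e-20 = 1.97e-4.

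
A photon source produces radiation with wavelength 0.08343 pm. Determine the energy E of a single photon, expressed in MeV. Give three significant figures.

14.9 MeV

(h = 6.62607015·10^-34 J·s, c = 2.99792458·10^8 m/s, 1 eV = 1.602176634·10^-19 J.)
First convert: λ = 0.08343 pm = 8.343·10^-14 m.
The photon relation is E = hc/λ, giving E = 2.381·10^-12 J.
Converting to MeV: E = 14.86 MeV ≈ 14.9 MeV.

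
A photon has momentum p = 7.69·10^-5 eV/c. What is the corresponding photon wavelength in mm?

16.1 mm

Take h = 6.62607015·10^-34 J·s, c = 2.99792458·10^8 m/s, 1 eV = 1.602176634·10^-19 J.
Convert to SI: p = 7.69·10^-5 eV/c = 4.1098·10^-32 kg·m/s.
The photon relation is λ = h/p, giving λ = 0.01612 m.
Converting to mm: λ = 16.12 mm ≈ 16.1 mm.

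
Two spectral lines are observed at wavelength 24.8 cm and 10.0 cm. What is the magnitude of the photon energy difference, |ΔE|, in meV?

7.40e-3 meV

Using E = hc/λ: E₁ = 8.010e-25 J, E₂ = 1.986e-24 J.
|ΔE| = |8.010e-25 − 1.986e-24| = 1.19e-24 J = 7.40e-3 meV.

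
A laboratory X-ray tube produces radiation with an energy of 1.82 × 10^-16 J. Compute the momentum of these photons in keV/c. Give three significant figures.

1.14 keV/c

Apply p = E/c: p = 6.071 × 10^-25 kg·m/s.
Converting to keV/c: p = 1.136 keV/c ≈ 1.14 keV/c.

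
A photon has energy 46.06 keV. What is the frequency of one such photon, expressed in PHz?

1.11·10^4 PHz

(h = 6.62607015·10^-34 J·s, 1 eV = 1.602176634·10^-19 J.)
Convert to SI: E = 46.06 keV = 7.3796·10^-15 J.
For a photon f = E/h, so f = 1.114·10^19 Hz.
Converting to PHz: f = 11140 PHz ≈ 1.11·10^4 PHz.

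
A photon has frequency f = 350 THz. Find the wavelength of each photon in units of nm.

857 nm

(c = 2.99792458e8 m/s.)
Convert to SI: f = 350 THz = 3.50e14 Hz.
Since λ = c/f for a photon, λ = 8.565e-7 m.
Converting to nm: λ = 856.5 nm ≈ 857 nm.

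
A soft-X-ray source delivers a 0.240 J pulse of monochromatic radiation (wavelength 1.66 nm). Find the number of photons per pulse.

Per-photon energy: E = 1.197e-16 J (from wavelength = 1.66 nm).
N = E_total / E_photon = 0.240 J / 1.197e-16 J = 2.01e15.

2.01e15 photons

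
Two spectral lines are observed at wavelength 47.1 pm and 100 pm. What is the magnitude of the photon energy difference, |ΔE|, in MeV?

Using E = hc/λ: E₁ = 4.218 × 10^-15 J, E₂ = 1.986 × 10^-15 J.
|ΔE| = |4.218 × 10^-15 − 1.986 × 10^-15| = 2.23 × 10^-15 J = 0.0139 MeV.

0.0139 MeV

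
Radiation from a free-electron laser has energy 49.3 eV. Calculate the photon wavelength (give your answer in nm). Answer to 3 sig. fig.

25.1 nm

Use h = 6.62607015e-34 J·s, c = 2.99792458e8 m/s, 1 eV = 1.602176634e-19 J.
In SI units: E = 49.3 eV = 7.8987e-18 J.
Since λ = hc/E for a photon, λ = 2.515e-8 m.
Converting to nm: λ = 25.15 nm ≈ 25.1 nm.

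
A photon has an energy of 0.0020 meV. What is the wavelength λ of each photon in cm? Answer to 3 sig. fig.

Take h = 6.62607015·10^-34 J·s, c = 2.99792458·10^8 m/s, 1 eV = 1.602176634·10^-19 J.
First convert: E = 0.0020 meV = 3.2044·10^-25 J.
The photon relation is λ = hc/E, giving λ = 0.6199 m.
Converting to cm: λ = 61.99 cm ≈ 62.0 cm.

62.0 cm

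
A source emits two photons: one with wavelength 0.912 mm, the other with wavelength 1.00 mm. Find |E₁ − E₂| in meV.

0.120 meV

Using E = hc/λ: E₁ = 2.178 × 10^-22 J, E₂ = 1.986 × 10^-22 J.
|ΔE| = |2.178 × 10^-22 − 1.986 × 10^-22| = 1.92 × 10^-23 J = 0.120 meV.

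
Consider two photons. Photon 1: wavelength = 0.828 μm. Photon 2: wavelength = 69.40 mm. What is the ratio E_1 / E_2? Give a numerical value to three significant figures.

8.38 × 10^4

E_1 = 2.399 × 10^-19 J (from wavelength = 0.828 μm, via E = hc/λ).
E_2 = 2.862 × 10^-24 J (from wavelength = 69.40 mm, via E = hc/λ).
Ratio = 2.399 × 10^-19 / 2.862 × 10^-24 = 8.38 × 10^4.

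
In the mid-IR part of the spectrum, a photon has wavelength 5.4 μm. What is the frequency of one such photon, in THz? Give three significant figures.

In SI units: λ = 5.4 μm = 5.4e-6 m.
For a photon f = c/λ, so f = 5.552e13 Hz.
Converting to THz: f = 55.52 THz ≈ 55.5 THz.

55.5 THz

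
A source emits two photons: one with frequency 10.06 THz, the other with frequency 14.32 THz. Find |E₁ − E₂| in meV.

Using E = hf: E₁ = 6.6658·10^-21 J, E₂ = 9.4885·10^-21 J.
|ΔE| = |6.6658·10^-21 − 9.4885·10^-21| = 2.82·10^-21 J = 17.6 meV.

17.6 meV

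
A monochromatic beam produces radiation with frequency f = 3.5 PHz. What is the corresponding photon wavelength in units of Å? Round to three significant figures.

857 Å

First convert: f = 3.5 PHz = 3.5e15 Hz.
The photon relation is λ = c/f, giving λ = 8.565e-8 m.
Converting to Å: λ = 856.5 Å ≈ 857 Å.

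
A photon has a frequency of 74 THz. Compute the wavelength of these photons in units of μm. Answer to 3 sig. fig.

First convert: f = 74 THz = 7.4e13 Hz.
For a photon λ = c/f, so λ = 4.051e-6 m.
Converting to μm: λ = 4.051 μm ≈ 4.05 μm.

4.05 μm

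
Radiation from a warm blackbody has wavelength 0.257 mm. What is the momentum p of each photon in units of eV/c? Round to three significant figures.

4.82e-3 eV/c

Take h = 6.62607015e-34 J·s, c = 2.99792458e8 m/s, 1 eV = 1.602176634e-19 J.
Convert to SI: λ = 0.257 mm = 2.57e-4 m.
The photon relation is p = h/λ, giving p = 2.578e-30 kg·m/s.
Converting to eV/c: p = 0.004824 eV/c ≈ 4.82e-3 eV/c.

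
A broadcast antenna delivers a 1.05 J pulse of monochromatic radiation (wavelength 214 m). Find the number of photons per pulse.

Per-photon energy: E = 9.282e-28 J (from wavelength = 214 m).
N = E_total / E_photon = 1.05 J / 9.282e-28 J = 1.13e27.

1.13e27 photons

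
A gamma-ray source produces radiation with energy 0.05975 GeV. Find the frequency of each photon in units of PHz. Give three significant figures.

(h = 6.62607015 × 10^-34 J·s, 1 eV = 1.602176634 × 10^-19 J.)
In SI units: E = 0.05975 GeV = 9.5730 × 10^-12 J.
Since f = E/h for a photon, f = 1.445 × 10^22 Hz.
Converting to PHz: f = 1.445 × 10^7 PHz ≈ 1.44 × 10^7 PHz.

1.44 × 10^7 PHz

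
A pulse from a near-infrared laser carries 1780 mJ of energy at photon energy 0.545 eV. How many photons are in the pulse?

2.04e19 photons

Per-photon energy: E = 8.732e-20 J (from energy = 0.545 eV).
N = E_total / E_photon = 1.78 J / 8.732e-20 J = 2.04e19.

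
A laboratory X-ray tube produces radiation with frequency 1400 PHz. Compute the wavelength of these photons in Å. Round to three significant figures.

2.14 Å

Use c = 2.99792458e8 m/s.
Convert to SI: f = 1400 PHz = 1.4e18 Hz.
The photon relation is λ = c/f, giving λ = 2.141e-10 m.
Converting to Å: λ = 2.141 Å ≈ 2.14 Å.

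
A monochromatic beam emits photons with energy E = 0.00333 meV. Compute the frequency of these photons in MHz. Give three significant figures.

805 MHz

Take h = 6.62607015 × 10^-34 J·s, 1 eV = 1.602176634 × 10^-19 J.
In SI units: E = 0.00333 meV = 5.3352 × 10^-25 J.
Since f = E/h for a photon, f = 8.052 × 10^8 Hz.
Converting to MHz: f = 805.2 MHz ≈ 805 MHz.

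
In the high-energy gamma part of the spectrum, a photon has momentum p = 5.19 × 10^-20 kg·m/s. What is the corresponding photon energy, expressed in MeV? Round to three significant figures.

The photon relation is E = pc, giving E = 1.556 × 10^-11 J.
Converting to MeV: E = 97.11 MeV ≈ 97.1 MeV.

97.1 MeV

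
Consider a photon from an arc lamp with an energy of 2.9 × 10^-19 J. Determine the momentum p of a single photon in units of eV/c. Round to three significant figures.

1.81 eV/c

(c = 2.99792458 × 10^8 m/s, 1 eV = 1.602176634 × 10^-19 J.)
Apply p = E/c: p = 9.673 × 10^-28 kg·m/s.
Converting to eV/c: p = 1.810 eV/c ≈ 1.81 eV/c.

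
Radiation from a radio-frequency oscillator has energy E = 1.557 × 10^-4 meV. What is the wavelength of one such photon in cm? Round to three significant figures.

Use h = 6.62607015 × 10^-34 J·s, c = 2.99792458 × 10^8 m/s, 1 eV = 1.602176634 × 10^-19 J.
Convert to SI: E = 1.557 × 10^-4 meV = 2.4946 × 10^-26 J.
The photon relation is λ = hc/E, giving λ = 7.963 m.
Converting to cm: λ = 796.3 cm ≈ 796 cm.

796 cm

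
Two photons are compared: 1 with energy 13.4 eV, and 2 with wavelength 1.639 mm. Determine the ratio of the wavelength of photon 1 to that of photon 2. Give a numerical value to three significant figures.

5.65·10^-5

λ_1 = 9.253·10^-8 m (from energy = 13.4 eV, via λ = hc/E).
λ_2 = 0.001639 m (from wavelength = 1.639 mm, via λ given directly).
Ratio = 9.253·10^-8 / 0.001639 = 5.65·10^-5.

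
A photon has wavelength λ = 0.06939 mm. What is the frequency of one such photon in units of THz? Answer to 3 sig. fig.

4.32 THz

First convert: λ = 0.06939 mm = 6.939 × 10^-5 m.
For a photon f = c/λ, so f = 4.320 × 10^12 Hz.
Converting to THz: f = 4.320 THz ≈ 4.32 THz.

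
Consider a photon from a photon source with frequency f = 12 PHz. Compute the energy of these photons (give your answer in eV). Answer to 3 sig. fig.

49.6 eV

Convert to SI: f = 12 PHz = 1.2e16 Hz.
For a photon E = hf, so E = 7.951e-18 J.
Converting to eV: E = 49.63 eV ≈ 49.6 eV.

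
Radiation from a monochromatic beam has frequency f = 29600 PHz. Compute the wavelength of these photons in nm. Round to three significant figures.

Use c = 2.99792458e8 m/s.
Convert to SI: f = 29600 PHz = 2.96e19 Hz.
For a photon λ = c/f, so λ = 1.013e-11 m.
Converting to nm: λ = 0.01013 nm ≈ 0.0101 nm.

0.0101 nm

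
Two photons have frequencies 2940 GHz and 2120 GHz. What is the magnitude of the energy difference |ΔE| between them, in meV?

Using E = hf: E₁ = 1.948e-21 J, E₂ = 1.405e-21 J.
|ΔE| = |1.948e-21 − 1.405e-21| = 5.43e-22 J = 3.39 meV.

3.39 meV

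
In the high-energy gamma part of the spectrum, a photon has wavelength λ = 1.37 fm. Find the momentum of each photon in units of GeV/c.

0.905 GeV/c

(h = 6.62607015 × 10^-34 J·s, c = 2.99792458 × 10^8 m/s, 1 eV = 1.602176634 × 10^-19 J.)
Convert to SI: λ = 1.37 fm = 1.37 × 10^-15 m.
Apply p = h/λ: p = 4.837 × 10^-19 kg·m/s.
Converting to GeV/c: p = 0.9050 GeV/c ≈ 0.905 GeV/c.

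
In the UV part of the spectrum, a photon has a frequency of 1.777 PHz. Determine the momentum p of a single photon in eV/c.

7.35 eV/c

First convert: f = 1.777 PHz = 1.777e15 Hz.
Since p = hf/c for a photon, p = 3.928e-27 kg·m/s.
Converting to eV/c: p = 7.349 eV/c ≈ 7.35 eV/c.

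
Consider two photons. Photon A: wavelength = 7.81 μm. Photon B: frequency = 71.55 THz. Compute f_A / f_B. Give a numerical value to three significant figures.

0.536

f_A = 3.839e13 Hz (from wavelength = 7.81 μm, via f = c/λ).
f_B = 7.155e13 Hz (from frequency = 71.55 THz, via f given directly).
Ratio = 3.839e13 / 7.155e13 = 0.536.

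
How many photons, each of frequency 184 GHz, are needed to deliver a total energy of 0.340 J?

Per-photon energy: E = 1.219e-22 J (from frequency = 184 GHz).
N = E_total / E_photon = 0.340 J / 1.219e-22 J = 2.79e21.

2.79e21 photons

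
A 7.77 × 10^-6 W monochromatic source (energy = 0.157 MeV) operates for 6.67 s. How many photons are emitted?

2.06 × 10^9 photons

Total energy: E_total = P·t = 7.77 × 10^-6 × 6.67 = 5.183 × 10^-5 J.
Per-photon energy: E = 2.515 × 10^-14 J.
N = E_total / E_photon = 2.06 × 10^9.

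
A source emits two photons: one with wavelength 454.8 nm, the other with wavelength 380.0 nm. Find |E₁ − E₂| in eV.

0.537 eV

Using E = hc/λ: E₁ = 4.3677e-19 J, E₂ = 5.2275e-19 J.
|ΔE| = |4.3677e-19 − 5.2275e-19| = 8.60e-20 J = 0.537 eV.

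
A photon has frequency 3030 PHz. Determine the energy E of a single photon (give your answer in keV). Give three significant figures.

12.5 keV

Take h = 6.62607015e-34 J·s, 1 eV = 1.602176634e-19 J.
In SI units: f = 3030 PHz = 3.03e18 Hz.
For a photon E = hf, so E = 2.008e-15 J.
Converting to keV: E = 12.53 keV ≈ 12.5 keV.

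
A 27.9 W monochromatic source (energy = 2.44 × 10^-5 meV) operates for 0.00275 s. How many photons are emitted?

1.96 × 10^25 photons

Total energy: E_total = P·t = 27.9 × 0.00275 = 0.07672 J.
Per-photon energy: E = 3.909 × 10^-27 J.
N = E_total / E_photon = 1.96 × 10^25.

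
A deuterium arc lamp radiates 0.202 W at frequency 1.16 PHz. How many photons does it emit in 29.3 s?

Total energy: E_total = P·t = 0.202 × 29.3 = 5.919 J.
Per-photon energy: E = 7.686·10^-19 J.
N = E_total / E_photon = 7.70·10^18.

7.70·10^18 photons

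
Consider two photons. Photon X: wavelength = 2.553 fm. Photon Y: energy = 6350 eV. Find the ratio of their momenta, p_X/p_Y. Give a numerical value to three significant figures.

7.65 × 10^4

p_X = 2.595 × 10^-19 kg·m/s (from wavelength = 2.553 fm, via p = h/λ).
p_Y = 3.394 × 10^-24 kg·m/s (from energy = 6350 eV, via p = E/c).
Ratio = 2.595 × 10^-19 / 3.394 × 10^-24 = 7.65 × 10^4.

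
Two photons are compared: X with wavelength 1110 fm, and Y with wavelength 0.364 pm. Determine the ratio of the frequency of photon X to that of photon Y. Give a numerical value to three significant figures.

f_X = 2.701·10^20 Hz (from wavelength = 1110 fm, via f = c/λ).
f_Y = 8.236·10^20 Hz (from wavelength = 0.364 pm, via f = c/λ).
Ratio = 2.701·10^20 / 8.236·10^20 = 0.328.

0.328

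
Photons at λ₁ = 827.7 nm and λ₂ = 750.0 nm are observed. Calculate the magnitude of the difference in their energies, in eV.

0.155 eV

Using E = hc/λ: E₁ = 2.4000e-19 J, E₂ = 2.6486e-19 J.
|ΔE| = |2.4000e-19 − 2.6486e-19| = 2.49e-20 J = 0.155 eV.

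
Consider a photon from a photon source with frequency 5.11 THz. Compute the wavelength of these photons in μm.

58.7 μm

First convert: f = 5.11 THz = 5.11e12 Hz.
Apply λ = c/f: λ = 5.867e-5 m.
Converting to μm: λ = 58.67 μm ≈ 58.7 μm.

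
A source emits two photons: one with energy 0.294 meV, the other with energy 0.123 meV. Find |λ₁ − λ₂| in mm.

Using λ = hc/E: λ₁ = 0.004217 m, λ₂ = 0.01008 m.
|Δλ| = |0.004217 − 0.01008| = 0.00586 m = 5.86 mm.

5.86 mm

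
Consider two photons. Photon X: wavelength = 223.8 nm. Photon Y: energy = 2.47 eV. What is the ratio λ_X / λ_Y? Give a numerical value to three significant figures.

λ_X = 2.238 × 10^-7 m (from wavelength = 223.8 nm, via λ given directly).
λ_Y = 5.020 × 10^-7 m (from energy = 2.47 eV, via λ = hc/E).
Ratio = 2.238 × 10^-7 / 5.020 × 10^-7 = 0.446.

0.446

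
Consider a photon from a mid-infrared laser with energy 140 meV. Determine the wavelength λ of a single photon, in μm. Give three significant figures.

8.86 μm

Use h = 6.62607015 × 10^-34 J·s, c = 2.99792458 × 10^8 m/s, 1 eV = 1.602176634 × 10^-19 J.
Convert to SI: E = 140 meV = 2.2430 × 10^-20 J.
For a photon λ = hc/E, so λ = 8.856 × 10^-6 m.
Converting to μm: λ = 8.856 μm ≈ 8.86 μm.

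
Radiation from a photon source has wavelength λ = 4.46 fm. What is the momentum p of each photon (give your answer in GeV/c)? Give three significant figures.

0.278 GeV/c

(h = 6.62607015e-34 J·s, c = 2.99792458e8 m/s, 1 eV = 1.602176634e-19 J.)
First convert: λ = 4.46 fm = 4.46e-15 m.
For a photon p = h/λ, so p = 1.486e-19 kg·m/s.
Converting to GeV/c: p = 0.2780 GeV/c ≈ 0.278 GeV/c.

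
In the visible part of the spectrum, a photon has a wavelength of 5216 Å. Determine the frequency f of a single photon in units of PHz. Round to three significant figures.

0.575 PHz

First convert: λ = 5216 Å = 5.216 × 10^-7 m.
For a photon f = c/λ, so f = 5.748 × 10^14 Hz.
Converting to PHz: f = 0.5748 PHz ≈ 0.575 PHz.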